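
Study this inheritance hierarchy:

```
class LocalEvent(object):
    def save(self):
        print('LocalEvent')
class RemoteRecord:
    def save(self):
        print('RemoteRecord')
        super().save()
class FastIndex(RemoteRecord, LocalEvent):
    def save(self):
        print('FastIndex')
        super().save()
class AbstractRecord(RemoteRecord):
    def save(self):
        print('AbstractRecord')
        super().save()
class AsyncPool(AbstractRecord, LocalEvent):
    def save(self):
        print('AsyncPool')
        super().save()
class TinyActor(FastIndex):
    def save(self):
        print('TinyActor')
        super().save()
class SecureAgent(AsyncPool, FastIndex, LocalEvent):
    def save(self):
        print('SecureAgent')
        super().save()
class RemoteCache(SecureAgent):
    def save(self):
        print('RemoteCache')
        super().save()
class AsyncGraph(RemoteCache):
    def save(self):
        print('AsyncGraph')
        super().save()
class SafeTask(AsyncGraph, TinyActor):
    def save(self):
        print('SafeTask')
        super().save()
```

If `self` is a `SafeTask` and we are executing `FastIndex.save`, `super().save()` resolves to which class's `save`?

L[SafeTask] = SafeTask + merge(L[AsyncGraph], L[TinyActor], [AsyncGraph TinyActor])
  take AsyncGraph:  [AsyncGraph RemoteCache SecureAgent AsyncPool AbstractRecord FastIndex RemoteRecord LocalEvent object] + [TinyActor FastIndex RemoteRecord LocalEvent object] + [AsyncGraph TinyActor]
  take RemoteCache:  [RemoteCache SecureAgent AsyncPool AbstractRecord FastIndex RemoteRecord LocalEvent object] + [TinyActor FastIndex RemoteRecord LocalEvent object] + [TinyActor]
  take SecureAgent:  [SecureAgent AsyncPool AbstractRecord FastIndex RemoteRecord LocalEvent object] + [TinyActor FastIndex RemoteRecord LocalEvent object] + [TinyActor]
  take AsyncPool:  [AsyncPool AbstractRecord FastIndex RemoteRecord LocalEvent object] + [TinyActor FastIndex RemoteRecord LocalEvent object] + [TinyActor]
  take AbstractRecord:  [AbstractRecord FastIndex RemoteRecord LocalEvent object] + [TinyActor FastIndex RemoteRecord LocalEvent object] + [TinyActor]
  take TinyActor:  [FastIndex RemoteRecord LocalEvent object] + [TinyActor FastIndex RemoteRecord LocalEvent object] + [TinyActor]
  take FastIndex:  [FastIndex RemoteRecord LocalEvent object] + [FastIndex RemoteRecord LocalEvent object]
  take RemoteRecord:  [RemoteRecord LocalEvent object] + [RemoteRecord LocalEvent object]
  take LocalEvent:  [LocalEvent object] + [LocalEvent object]
  take object:  [object] + [object]
MRO: SafeTask AsyncGraph RemoteCache SecureAgent AsyncPool AbstractRecord TinyActor FastIndex RemoteRecord LocalEvent object
super() in FastIndex.save on a SafeTask instance goes to the class after FastIndex in SafeTask's MRO: RemoteRecord.

RemoteRecord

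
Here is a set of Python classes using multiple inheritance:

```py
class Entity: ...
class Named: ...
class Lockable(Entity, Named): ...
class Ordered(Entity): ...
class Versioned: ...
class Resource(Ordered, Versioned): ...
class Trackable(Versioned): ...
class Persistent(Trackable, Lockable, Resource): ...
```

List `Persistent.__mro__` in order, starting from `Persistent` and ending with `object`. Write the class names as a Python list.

[Persistent, Trackable, Lockable, Resource, Ordered, Entity, Versioned, Named, object]

L[Persistent] = Persistent + merge(L[Trackable], L[Lockable], L[Resource], [Trackable Lockable Resource])
  take Trackable:  [Trackable Versioned object] + [Lockable Entity Named object] + [Resource Ordered Entity Versioned object] + [Trackable Lockable Resource]
  take Lockable:  [Versioned object] + [Lockable Entity Named object] + [Resource Ordered Entity Versioned object] + [Lockable Resource]
  take Resource:  [Versioned object] + [Entity Named object] + [Resource Ordered Entity Versioned object] + [Resource]
  take Ordered:  [Versioned object] + [Entity Named object] + [Ordered Entity Versioned object]
  take Entity:  [Versioned object] + [Entity Named object] + [Entity Versioned object]
  take Versioned:  [Versioned object] + [Named object] + [Versioned object]
  take Named:  [object] + [Named object] + [object]
  take object:  [object] + [object] + [object]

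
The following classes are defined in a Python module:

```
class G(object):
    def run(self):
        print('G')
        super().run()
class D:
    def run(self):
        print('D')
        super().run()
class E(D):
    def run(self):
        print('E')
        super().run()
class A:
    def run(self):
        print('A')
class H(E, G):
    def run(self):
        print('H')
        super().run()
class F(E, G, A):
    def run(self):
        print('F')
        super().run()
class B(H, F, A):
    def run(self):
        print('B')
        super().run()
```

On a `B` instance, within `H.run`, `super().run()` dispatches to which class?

F

L[B] = B + merge(L[H], L[F], L[A], [H F A])
  take H:  [H E D G object] + [F E D G A object] + [A object] + [H F A]
  take F:  [E D G object] + [F E D G A object] + [A object] + [F A]
  take E:  [E D G object] + [E D G A object] + [A object] + [A]
  take D:  [D G object] + [D G A object] + [A object] + [A]
  take G:  [G object] + [G A object] + [A object] + [A]
  take A:  [object] + [A object] + [A object] + [A]
  take object:  [object] + [object] + [object]
MRO: B H F E D G A object
super() in H.run on a B instance goes to the class after H in B's MRO: F.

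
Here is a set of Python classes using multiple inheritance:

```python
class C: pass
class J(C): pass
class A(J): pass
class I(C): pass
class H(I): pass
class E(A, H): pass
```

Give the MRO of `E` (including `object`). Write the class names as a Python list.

[E, A, J, H, I, C, object]

L[E] = E + merge(L[A], L[H], [A H])
  take A:  [A J C object] + [H I C object] + [A H]
  take J:  [J C object] + [H I C object] + [H]
  take H:  [C object] + [H I C object] + [H]
  take I:  [C object] + [I C object]
  take C:  [C object] + [C object]
  take object:  [object] + [object]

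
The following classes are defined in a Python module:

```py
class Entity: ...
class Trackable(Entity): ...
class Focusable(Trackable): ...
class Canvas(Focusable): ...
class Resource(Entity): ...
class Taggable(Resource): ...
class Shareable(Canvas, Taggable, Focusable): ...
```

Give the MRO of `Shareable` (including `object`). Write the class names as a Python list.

[Shareable, Canvas, Taggable, Focusable, Trackable, Resource, Entity, object]

L[Shareable] = Shareable + merge(L[Canvas], L[Taggable], L[Focusable], [Canvas Taggable Focusable])
  take Canvas:  [Canvas Focusable Trackable Entity object] + [Taggable Resource Entity object] + [Focusable Trackable Entity object] + [Canvas Taggable Focusable]
  take Taggable:  [Focusable Trackable Entity object] + [Taggable Resource Entity object] + [Focusable Trackable Entity object] + [Taggable Focusable]
  take Focusable:  [Focusable Trackable Entity object] + [Resource Entity object] + [Focusable Trackable Entity object] + [Focusable]
  take Trackable:  [Trackable Entity object] + [Resource Entity object] + [Trackable Entity object]
  take Resource:  [Entity object] + [Resource Entity object] + [Entity object]
  take Entity:  [Entity object] + [Entity object] + [Entity object]
  take object:  [object] + [object] + [object]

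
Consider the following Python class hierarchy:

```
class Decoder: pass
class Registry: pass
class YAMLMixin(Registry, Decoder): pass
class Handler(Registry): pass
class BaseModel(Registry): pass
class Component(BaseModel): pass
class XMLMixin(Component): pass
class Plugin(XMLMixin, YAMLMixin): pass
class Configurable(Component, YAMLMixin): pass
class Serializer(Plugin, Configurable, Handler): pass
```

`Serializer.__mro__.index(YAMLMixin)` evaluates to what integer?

6

L[Serializer] = Serializer + merge(L[Plugin], L[Configurable], L[Handler], [Plugin Configurable Handler])
  take Plugin:  [Plugin XMLMixin Component BaseModel YAMLMixin Registry Decoder object] + [Configurable Component BaseModel YAMLMixin Registry Decoder object] + [Handler Registry object] + [Plugin Configurable Handler]
  take XMLMixin:  [XMLMixin Component BaseModel YAMLMixin Registry Decoder object] + [Configurable Component BaseModel YAMLMixin Registry Decoder object] + [Handler Registry object] + [Configurable Handler]
  take Configurable:  [Component BaseModel YAMLMixin Registry Decoder object] + [Configurable Component BaseModel YAMLMixin Registry Decoder object] + [Handler Registry object] + [Configurable Handler]
  take Component:  [Component BaseModel YAMLMixin Registry Decoder object] + [Component BaseModel YAMLMixin Registry Decoder object] + [Handler Registry object] + [Handler]
  take BaseModel:  [BaseModel YAMLMixin Registry Decoder object] + [BaseModel YAMLMixin Registry Decoder object] + [Handler Registry object] + [Handler]
  take YAMLMixin:  [YAMLMixin Registry Decoder object] + [YAMLMixin Registry Decoder object] + [Handler Registry object] + [Handler]
  take Handler:  [Registry Decoder object] + [Registry Decoder object] + [Handler Registry object] + [Handler]
  take Registry:  [Registry Decoder object] + [Registry Decoder object] + [Registry object]
  take Decoder:  [Decoder object] + [Decoder object] + [object]
  take object:  [object] + [object] + [object]
MRO: Serializer Plugin XMLMixin Configurable Component BaseModel YAMLMixin Handler Registry Decoder object
YAMLMixin sits at index 6.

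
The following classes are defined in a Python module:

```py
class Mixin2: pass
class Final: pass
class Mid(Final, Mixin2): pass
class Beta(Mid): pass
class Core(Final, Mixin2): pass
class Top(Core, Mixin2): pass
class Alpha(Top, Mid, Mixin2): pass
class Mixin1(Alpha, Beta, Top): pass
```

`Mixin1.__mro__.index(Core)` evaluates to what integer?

L[Mixin1] = Mixin1 + merge(L[Alpha], L[Beta], L[Top], [Alpha Beta Top])
  take Alpha:  [Alpha Top Core Mid Final Mixin2 object] + [Beta Mid Final Mixin2 object] + [Top Core Final Mixin2 object] + [Alpha Beta Top]
  take Beta:  [Top Core Mid Final Mixin2 object] + [Beta Mid Final Mixin2 object] + [Top Core Final Mixin2 object] + [Beta Top]
  take Top:  [Top Core Mid Final Mixin2 object] + [Mid Final Mixin2 object] + [Top Core Final Mixin2 object] + [Top]
  take Core:  [Core Mid Final Mixin2 object] + [Mid Final Mixin2 object] + [Core Final Mixin2 object]
  take Mid:  [Mid Final Mixin2 object] + [Mid Final Mixin2 object] + [Final Mixin2 object]
  take Final:  [Final Mixin2 object] + [Final Mixin2 object] + [Final Mixin2 object]
  take Mixin2:  [Mixin2 object] + [Mixin2 object] + [Mixin2 object]
  take object:  [object] + [object] + [object]
MRO: Mixin1 Alpha Beta Top Core Mid Final Mixin2 object
Core sits at index 4.

4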